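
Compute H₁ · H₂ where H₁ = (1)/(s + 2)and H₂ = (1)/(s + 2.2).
Series: H = H₁ · H₂ = (n₁·n₂)/(d₁·d₂).
Num: n₁·n₂ = 1. Den: d₁·d₂ = s^2 + 4.2*s + 4.4.
H(s) = (1)/(s^2 + 4.2*s + 4.4)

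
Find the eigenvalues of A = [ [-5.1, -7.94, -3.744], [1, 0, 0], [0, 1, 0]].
Eigenvalues solve det(λI - A) = 0.
Characteristic polynomial: λ^3 + 5.1*λ^2 + 7.94*λ + 3.744 = 0.
Factor: (λ + 1.6)(λ + 0.9)(λ + 2.6) = 0.
Roots: -0.9, -1.6, -2.6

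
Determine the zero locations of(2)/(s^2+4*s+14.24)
Numerator is a nonzero constant (2) → Zeros: none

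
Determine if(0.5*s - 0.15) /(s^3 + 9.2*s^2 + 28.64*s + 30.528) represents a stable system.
Denominator: s^3 + 9.2*s^2 + 28.64*s + 30.528 = (s + 3.6)(s^2 + 5.6*s + 8.48). Poles: -2.8 + 0.8j, -2.8 - 0.8j, -3.6. All Re(p)<0: Yes (stable)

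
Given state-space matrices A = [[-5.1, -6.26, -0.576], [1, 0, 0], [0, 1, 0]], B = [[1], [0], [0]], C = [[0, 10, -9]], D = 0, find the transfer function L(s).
L(s) = C(sI - A)⁻¹B + D.
Characteristic polynomial det(sI - A) = s^3 + 5.1*s^2 + 6.26*s + 0.576.
Numerator from C·adj(sI-A)·B + D·det(sI-A) = 10*s - 9.
L(s) = (10*s - 9)/(s^3 + 5.1*s^2 + 6.26*s + 0.576)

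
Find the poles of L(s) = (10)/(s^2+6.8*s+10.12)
Set denominator = 0: s^2 + 6.8*s + 10.12 = (s + 4.6)(s + 2.2) = 0 → Poles: -2.2, -4.6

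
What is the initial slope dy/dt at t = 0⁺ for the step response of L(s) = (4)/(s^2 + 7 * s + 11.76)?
IVT: y'(0⁺) = lim_{s→∞} s²·Y(s) = lim_{s→∞} s·L(s).
deg(num) = 0, deg(den) = 2, relative degree = 2 ≥ 2, so s·L(s) → 0. Initial slope = 0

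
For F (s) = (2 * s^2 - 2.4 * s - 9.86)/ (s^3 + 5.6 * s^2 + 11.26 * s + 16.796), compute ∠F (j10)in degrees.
Substitute s = j*10: F(j10) = 0.124978 - 0.159986j.
∠F(j10) = atan2(Im, Re) = atan2(-0.159986, 0.124978) = -52.00°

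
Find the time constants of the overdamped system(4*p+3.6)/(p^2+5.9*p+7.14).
Overdamped: real poles at -1.7, -4.2. τ = -1/pole → τ₁ = 0.5882, τ₂ = 0.2381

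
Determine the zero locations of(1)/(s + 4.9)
Numerator is a nonzero constant (1) → Zeros: none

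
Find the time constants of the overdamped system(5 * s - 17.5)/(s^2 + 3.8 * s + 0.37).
Overdamped: real poles at -0.1, -3.7. τ = -1/pole → τ₁ = 10, τ₂ = 0.2703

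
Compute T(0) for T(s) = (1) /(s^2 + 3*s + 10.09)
DC gain = T(0) = num(0)/den(0) = 1/10.09 = 0.09911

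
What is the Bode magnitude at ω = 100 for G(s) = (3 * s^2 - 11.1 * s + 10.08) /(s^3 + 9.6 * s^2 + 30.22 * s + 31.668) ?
Substitute s = j*100: G(j100) = 0.00397212 - 0.0296985j.
|G(j100)| = sqrt(Re² + Im²) = 0.02996.
20*log₁₀(0.02996) = -30.47 dB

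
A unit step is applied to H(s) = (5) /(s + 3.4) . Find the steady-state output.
FVT: lim_{t→∞} y(t) = lim_{s→0} s*Y(s) where Y(s) = H(s)/s.
= lim_{s→0} H(s) = H(0) = num(0)/den(0) = 5/3.4 = 1.471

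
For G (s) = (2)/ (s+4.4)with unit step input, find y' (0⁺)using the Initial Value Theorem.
IVT: y'(0⁺) = lim_{s→∞} s²·Y(s) = lim_{s→∞} s·G(s).
deg(num) = 0, deg(den) = 1, relative degree = 1, so s·G(s) → (leading num)/(leading den) = 2/1 = 2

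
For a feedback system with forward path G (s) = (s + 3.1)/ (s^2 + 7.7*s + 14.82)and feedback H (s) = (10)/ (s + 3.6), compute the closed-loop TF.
Closed-loop T = G/(1+GH).
Numerator: G_num * H_den = s^2 + 6.7*s + 11.16.
Denominator: G_den * H_den + G_num * H_num = (s^3 + 11.3*s^2 + 42.54*s + 53.352) + (10*s + 31) = s^3 + 11.3*s^2 + 52.54*s + 84.352.
T(s) = (s^2 + 6.7*s + 11.16)/(s^3 + 11.3*s^2 + 52.54*s + 84.352)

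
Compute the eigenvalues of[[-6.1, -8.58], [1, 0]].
Eigenvalues solve det(λI - A) = 0.
Characteristic polynomial: λ^2 + 6.1*λ + 8.58 = 0.
Factor: (λ + 3.9)(λ + 2.2) = 0.
Roots: -2.2, -3.9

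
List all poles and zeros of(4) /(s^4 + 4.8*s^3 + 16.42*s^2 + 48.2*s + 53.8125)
Set denominator = 0: s^4 + 4.8*s^3 + 16.42*s^2 + 48.2*s + 53.8125 = (s + 2.5)(s + 2.1)(s^2 + 0.2*s + 10.25) = 0 → Poles: -0.1 + 3.2j, -0.1 - 3.2j, -2.1, -2.5
Numerator is a nonzero constant (4) → Zeros: none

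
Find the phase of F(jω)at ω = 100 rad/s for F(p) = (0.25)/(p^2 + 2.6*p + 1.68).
Substitute p = j*100: F(j100) = -2.49873e-05 - 6.49779e-07j.
∠F(j100) = atan2(Im, Re) = atan2(-6.49779e-07, -2.49873e-05) = -178.51°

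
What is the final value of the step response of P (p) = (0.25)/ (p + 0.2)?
FVT: lim_{t→∞} y(t) = lim_{p→0} p*Y(p) where Y(p) = P(p)/p.
= lim_{p→0} P(p) = P(0) = num(0)/den(0) = 0.25/0.2 = 1.25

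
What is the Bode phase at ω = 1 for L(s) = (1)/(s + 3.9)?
Substitute s = j*1: L(j1) = 0.240592 - 0.0616903j.
∠L(j1) = atan2(Im, Re) = atan2(-0.0616903, 0.240592) = -14.38°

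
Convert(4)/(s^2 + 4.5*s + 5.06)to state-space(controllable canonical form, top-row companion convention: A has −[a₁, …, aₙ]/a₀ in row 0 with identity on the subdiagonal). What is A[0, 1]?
Reachable canonical form for den = s^2 + 4.5*s + 5.06: top row of A = -[a₁,a₂,...,aₙ]/a₀, ones on the subdiagonal, zeros elsewhere.
A = [[-4.5, -5.06], [1, 0]].
A[0,1] = -5.06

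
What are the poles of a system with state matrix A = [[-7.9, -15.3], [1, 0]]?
Eigenvalues solve det(λI - A) = 0.
Characteristic polynomial: λ^2 + 7.9*λ + 15.3 = 0.
Factor: (λ + 4.5)(λ + 3.4) = 0.
Roots: -3.4, -4.5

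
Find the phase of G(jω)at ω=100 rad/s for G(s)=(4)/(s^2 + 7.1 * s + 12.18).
Substitute s = j*100: G(j100) = -0.000398474 - 2.83262e-05j.
∠G(j100) = atan2(Im, Re) = atan2(-2.83262e-05, -0.000398474) = -175.93°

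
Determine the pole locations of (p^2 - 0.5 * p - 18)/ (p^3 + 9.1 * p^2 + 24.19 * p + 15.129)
Set denominator = 0: p^3 + 9.1*p^2 + 24.19*p + 15.129 = (p + 4.1)(p + 4.1)(p + 0.9) = 0 → Poles: -0.9, -4.1, -4.1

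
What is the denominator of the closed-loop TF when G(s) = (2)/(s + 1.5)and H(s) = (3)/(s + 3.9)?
Characteristic poly = G_den * H_den + G_num * H_num = (s^2 + 5.4*s + 5.85) + (6) = s^2 + 5.4*s + 11.85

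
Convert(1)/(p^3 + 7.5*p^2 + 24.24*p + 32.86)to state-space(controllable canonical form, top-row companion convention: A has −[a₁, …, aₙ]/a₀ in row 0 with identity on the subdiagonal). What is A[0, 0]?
Reachable canonical form for den = p^3 + 7.5*p^2 + 24.24*p + 32.86: top row of A = -[a₁,a₂,...,aₙ]/a₀, ones on the subdiagonal, zeros elsewhere.
A = [[-7.5, -24.24, -32.86], [1, 0, 0], [0, 1, 0]].
A[0,0] = -7.5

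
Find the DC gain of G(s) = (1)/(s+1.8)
DC gain = G(0) = num(0)/den(0) = 1/1.8 = 0.5556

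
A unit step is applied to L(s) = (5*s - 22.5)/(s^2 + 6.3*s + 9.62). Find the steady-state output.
FVT: lim_{t→∞} y(t) = lim_{s→0} s*Y(s) where Y(s) = L(s)/s.
= lim_{s→0} L(s) = L(0) = num(0)/den(0) = -22.5/9.62 = -2.339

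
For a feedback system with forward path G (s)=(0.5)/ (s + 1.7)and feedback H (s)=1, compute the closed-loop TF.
Closed-loop T = G/(1+GH).
Numerator: G_num * H_den = 0.5.
Denominator: G_den * H_den + G_num * H_num = (s + 1.7) + (0.5) = s + 2.2.
T(s) = (0.5)/(s + 2.2)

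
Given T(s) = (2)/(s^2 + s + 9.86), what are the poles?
Set denominator = 0: s^2 + s + 9.86 = 0 → Poles: -0.5 + 3.1j, -0.5 - 3.1j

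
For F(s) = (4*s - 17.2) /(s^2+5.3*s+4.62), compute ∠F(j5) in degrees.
Substitute s = j*5: F(j5) = 0.787885 + 0.0431283j.
∠F(j5) = atan2(Im, Re) = atan2(0.0431283, 0.787885) = 3.13°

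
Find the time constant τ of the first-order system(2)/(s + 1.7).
First-order system: τ = -1/pole. Pole = -1.7. τ = -1/(-1.7) = 0.5882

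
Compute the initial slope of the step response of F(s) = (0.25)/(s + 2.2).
IVT: y'(0⁺) = lim_{s→∞} s²·Y(s) = lim_{s→∞} s·F(s).
deg(num) = 0, deg(den) = 1, relative degree = 1, so s·F(s) → (leading num)/(leading den) = 0.25/1 = 0.25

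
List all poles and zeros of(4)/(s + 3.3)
Set denominator = 0: s + 3.3 = 0 → Poles: -3.3
Numerator is a nonzero constant (4) → Zeros: none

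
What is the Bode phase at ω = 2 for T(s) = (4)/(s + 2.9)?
Substitute s = j*2: T(j2) = 0.93473 - 0.644641j.
∠T(j2) = atan2(Im, Re) = atan2(-0.644641, 0.93473) = -34.59°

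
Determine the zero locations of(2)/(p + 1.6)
Numerator is a nonzero constant (2) → Zeros: none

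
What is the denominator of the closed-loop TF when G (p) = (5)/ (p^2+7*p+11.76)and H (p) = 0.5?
Characteristic poly = G_den * H_den + G_num * H_num = (p^2 + 7*p + 11.76) + (2.5) = p^2 + 7*p + 14.26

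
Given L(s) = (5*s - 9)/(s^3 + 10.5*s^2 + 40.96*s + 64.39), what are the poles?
Set denominator = 0: s^3 + 10.5*s^2 + 40.96*s + 64.39 = (s + 4.7)(s^2 + 5.8*s + 13.7) = 0 → Poles: -2.9 + 2.3j, -2.9 - 2.3j, -4.7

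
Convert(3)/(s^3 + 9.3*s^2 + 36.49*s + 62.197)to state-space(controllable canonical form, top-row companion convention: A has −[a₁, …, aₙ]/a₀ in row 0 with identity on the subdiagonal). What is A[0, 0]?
Reachable canonical form for den = s^3 + 9.3*s^2 + 36.49*s + 62.197: top row of A = -[a₁,a₂,...,aₙ]/a₀, ones on the subdiagonal, zeros elsewhere.
A = [[-9.3, -36.49, -62.197], [1, 0, 0], [0, 1, 0]].
A[0,0] = -9.3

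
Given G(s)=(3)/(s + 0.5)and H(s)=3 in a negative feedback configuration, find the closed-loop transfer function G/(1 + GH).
Closed-loop T = G/(1+GH).
Numerator: G_num * H_den = 3.
Denominator: G_den * H_den + G_num * H_num = (s + 0.5) + (9) = s + 9.5.
T(s) = (3)/(s + 9.5)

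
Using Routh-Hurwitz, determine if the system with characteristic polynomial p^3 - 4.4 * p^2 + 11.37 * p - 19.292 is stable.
Routh array:
p^3: [1, 11.37]; p^2: [-4.4, -19.292]; p^1: [6.98545]; p^0: [-19.292]
First column: [1, -4.4, 6.98545, -19.292]. Sign changes = 3.
No, unstable (3 RHP root(s))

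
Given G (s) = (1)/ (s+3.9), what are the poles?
Set denominator = 0: s + 3.9 = 0 → Poles: -3.9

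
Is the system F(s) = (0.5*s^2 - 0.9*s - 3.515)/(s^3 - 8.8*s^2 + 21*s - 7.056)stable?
Denominator: s^3 - 8.8*s^2 + 21*s - 7.056 = (s - 4.2)(s - 0.4)(s - 4.2). Poles: 0.4, 4.2, 4.2. All Re(p)<0: No (unstable)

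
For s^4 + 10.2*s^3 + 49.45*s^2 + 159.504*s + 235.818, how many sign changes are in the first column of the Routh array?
Routh array:
s^4: [1, 49.45, 235.818]; s^3: [10.2, 159.504]; s^2: [33.8124, 235.818]; s^1: [88.366]; s^0: [235.818]
First column: [1, 10.2, 33.8124, 88.366, 235.818]. Sign changes = 0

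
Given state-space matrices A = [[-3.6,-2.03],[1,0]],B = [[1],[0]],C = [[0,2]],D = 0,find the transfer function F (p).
F(p) = C(pI - A)⁻¹B + D.
Characteristic polynomial det(pI - A) = p^2 + 3.6*p + 2.03.
Numerator from C·adj(pI-A)·B + D·det(pI-A) = 2.
F(p) = (2)/(p^2 + 3.6*p + 2.03)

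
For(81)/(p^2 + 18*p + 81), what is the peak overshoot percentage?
Standard form: ωn²/(p²+2ζωn·p+ωn²) → ωn = 9, ζ = 1.
ζ ≥ 1, so the response is non-oscillatory: peak overshoot = 0%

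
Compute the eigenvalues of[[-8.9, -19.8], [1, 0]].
Eigenvalues solve det(λI - A) = 0.
Characteristic polynomial: λ^2 + 8.9*λ + 19.8 = 0.
Factor: (λ + 4.5)(λ + 4.4) = 0.
Roots: -4.4, -4.5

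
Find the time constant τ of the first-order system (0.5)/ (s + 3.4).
First-order system: τ = -1/pole. Pole = -3.4. τ = -1/(-3.4) = 0.2941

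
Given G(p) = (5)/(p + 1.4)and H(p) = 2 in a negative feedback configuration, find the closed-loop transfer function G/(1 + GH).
Closed-loop T = G/(1+GH).
Numerator: G_num * H_den = 5.
Denominator: G_den * H_den + G_num * H_num = (p + 1.4) + (10) = p + 11.4.
T(p) = (5)/(p + 11.4)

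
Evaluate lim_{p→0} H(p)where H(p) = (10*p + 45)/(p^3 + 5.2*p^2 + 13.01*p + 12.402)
DC gain = H(0) = num(0)/den(0) = 45/12.402 = 3.628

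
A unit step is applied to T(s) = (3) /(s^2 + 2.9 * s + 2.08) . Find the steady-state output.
FVT: lim_{t→∞} y(t) = lim_{s→0} s*Y(s) where Y(s) = T(s)/s.
= lim_{s→0} T(s) = T(0) = num(0)/den(0) = 3/2.08 = 1.442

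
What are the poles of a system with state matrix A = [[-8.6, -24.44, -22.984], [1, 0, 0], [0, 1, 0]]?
Eigenvalues solve det(λI - A) = 0.
Characteristic polynomial: λ^3 + 8.6*λ^2 + 24.44*λ + 22.984 = 0.
Factor: (λ + 2.6)(λ + 3.4)(λ + 2.6) = 0.
Roots: -2.6, -2.6, -3.4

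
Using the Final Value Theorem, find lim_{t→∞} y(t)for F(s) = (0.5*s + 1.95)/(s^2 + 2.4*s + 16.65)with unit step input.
FVT: lim_{t→∞} y(t) = lim_{s→0} s*Y(s) where Y(s) = F(s)/s.
= lim_{s→0} F(s) = F(0) = num(0)/den(0) = 1.95/16.65 = 0.1171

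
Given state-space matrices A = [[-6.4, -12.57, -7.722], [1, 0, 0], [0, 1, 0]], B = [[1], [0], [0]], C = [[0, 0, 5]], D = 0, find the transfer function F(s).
F(s) = C(sI - A)⁻¹B + D.
Characteristic polynomial det(sI - A) = s^3 + 6.4*s^2 + 12.57*s + 7.722.
Numerator from C·adj(sI-A)·B + D·det(sI-A) = 5.
F(s) = (5)/(s^3 + 6.4*s^2 + 12.57*s + 7.722)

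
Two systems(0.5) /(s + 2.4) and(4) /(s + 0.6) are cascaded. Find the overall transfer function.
Series: H = H₁ · H₂ = (n₁·n₂)/(d₁·d₂).
Num: n₁·n₂ = 2. Den: d₁·d₂ = s^2 + 3*s + 1.44.
H(s) = (2)/(s^2 + 3*s + 1.44)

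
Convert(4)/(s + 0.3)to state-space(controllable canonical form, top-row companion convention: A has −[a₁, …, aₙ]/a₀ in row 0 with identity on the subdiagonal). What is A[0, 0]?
Reachable canonical form for den = s + 0.3: top row of A = -[a₁,a₂,...,aₙ]/a₀, ones on the subdiagonal, zeros elsewhere.
A = [[-0.3]].
A[0,0] = -0.3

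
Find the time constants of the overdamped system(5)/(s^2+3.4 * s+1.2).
Overdamped: real poles at -0.4, -3. τ = -1/pole → τ₁ = 2.5, τ₂ = 0.3333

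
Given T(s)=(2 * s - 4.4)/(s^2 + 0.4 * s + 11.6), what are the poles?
Set denominator = 0: s^2 + 0.4*s + 11.6 = 0 → Poles: -0.2 + 3.4j, -0.2 - 3.4j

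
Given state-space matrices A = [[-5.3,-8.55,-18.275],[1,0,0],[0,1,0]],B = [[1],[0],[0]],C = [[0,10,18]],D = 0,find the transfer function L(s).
L(s) = C(sI - A)⁻¹B + D.
Characteristic polynomial det(sI - A) = s^3 + 5.3*s^2 + 8.55*s + 18.275.
Numerator from C·adj(sI-A)·B + D·det(sI-A) = 10*s + 18.
L(s) = (10*s + 18)/(s^3 + 5.3*s^2 + 8.55*s + 18.275)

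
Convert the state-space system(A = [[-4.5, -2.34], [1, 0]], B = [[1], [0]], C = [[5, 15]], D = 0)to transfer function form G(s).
G(s) = C(sI - A)⁻¹B + D.
Characteristic polynomial det(sI - A) = s^2 + 4.5*s + 2.34.
Numerator from C·adj(sI-A)·B + D·det(sI-A) = 5*s + 15.
G(s) = (5*s + 15)/(s^2 + 4.5*s + 2.34)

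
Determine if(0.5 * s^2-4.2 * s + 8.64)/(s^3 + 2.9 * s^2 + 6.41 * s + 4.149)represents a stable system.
Denominator: s^3 + 2.9*s^2 + 6.41*s + 4.149 = (s + 0.9)(s^2 + 2*s + 4.61). Poles: -0.9, -1 + 1.9j, -1 - 1.9j. All Re(p)<0: Yes (stable)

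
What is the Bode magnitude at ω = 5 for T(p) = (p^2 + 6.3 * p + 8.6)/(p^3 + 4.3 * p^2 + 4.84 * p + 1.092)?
Substitute p = j*5: T(j5) = -0.0665684 - 0.23297j.
|T(j5)| = sqrt(Re² + Im²) = 0.2423.
20*log₁₀(0.2423) = -12.31 dB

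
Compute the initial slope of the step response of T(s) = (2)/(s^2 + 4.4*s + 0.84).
IVT: y'(0⁺) = lim_{s→∞} s²·Y(s) = lim_{s→∞} s·T(s).
deg(num) = 0, deg(den) = 2, relative degree = 2 ≥ 2, so s·T(s) → 0. Initial slope = 0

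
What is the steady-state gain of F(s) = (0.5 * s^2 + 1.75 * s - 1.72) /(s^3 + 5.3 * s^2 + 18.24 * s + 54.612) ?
DC gain = F(0) = num(0)/den(0) = -1.72/54.612 = -0.03149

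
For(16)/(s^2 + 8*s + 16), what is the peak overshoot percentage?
Standard form: ωn²/(s²+2ζωn·s+ωn²) → ωn = 4, ζ = 1.
ζ ≥ 1, so the response is non-oscillatory: peak overshoot = 0%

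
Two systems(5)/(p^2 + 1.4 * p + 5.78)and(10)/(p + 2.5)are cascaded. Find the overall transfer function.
Series: H = H₁ · H₂ = (n₁·n₂)/(d₁·d₂).
Num: n₁·n₂ = 50. Den: d₁·d₂ = p^3 + 3.9*p^2 + 9.28*p + 14.45.
H(p) = (50)/(p^3 + 3.9*p^2 + 9.28*p + 14.45)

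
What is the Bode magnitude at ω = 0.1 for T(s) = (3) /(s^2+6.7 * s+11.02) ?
Substitute s = j*0.1: T(j0.1) = 0.271474 - 0.0165202j.
|T(j0.1)| = sqrt(Re² + Im²) = 0.272.
20*log₁₀(0.272) = -11.31 dB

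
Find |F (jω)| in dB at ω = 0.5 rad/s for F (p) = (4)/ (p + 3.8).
Substitute p = j*0.5: F(j0.5) = 1.03472 - 0.136147j.
|F(j0.5)| = sqrt(Re² + Im²) = 1.044.
20*log₁₀(1.044) = 0.37 dB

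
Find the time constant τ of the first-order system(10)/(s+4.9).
First-order system: τ = -1/pole. Pole = -4.9. τ = -1/(-4.9) = 0.2041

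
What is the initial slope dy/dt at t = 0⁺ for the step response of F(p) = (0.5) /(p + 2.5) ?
IVT: y'(0⁺) = lim_{p→∞} p²·Y(p) = lim_{p→∞} p·F(p).
deg(num) = 0, deg(den) = 1, relative degree = 1, so p·F(p) → (leading num)/(leading den) = 0.5/1 = 0.5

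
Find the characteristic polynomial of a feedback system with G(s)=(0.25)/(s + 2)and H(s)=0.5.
Characteristic poly = G_den * H_den + G_num * H_num = (s + 2) + (0.125) = s + 2.125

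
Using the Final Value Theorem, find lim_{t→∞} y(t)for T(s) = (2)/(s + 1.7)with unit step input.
FVT: lim_{t→∞} y(t) = lim_{s→0} s*Y(s) where Y(s) = T(s)/s.
= lim_{s→0} T(s) = T(0) = num(0)/den(0) = 2/1.7 = 1.176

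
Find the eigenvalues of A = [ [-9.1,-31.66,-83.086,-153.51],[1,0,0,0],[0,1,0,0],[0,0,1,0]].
Eigenvalues solve det(λI - A) = 0.
Characteristic polynomial: λ^4 + 9.1*λ^3 + 31.66*λ^2 + 83.086*λ + 153.51 = 0.
Factor: (λ + 4.2)(λ + 4.3)(λ^2 + 0.6*λ + 8.5) = 0.
Roots: -0.3 + 2.9j, -0.3 - 2.9j, -4.2, -4.3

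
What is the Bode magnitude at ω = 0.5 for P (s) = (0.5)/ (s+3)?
Substitute s = j*0.5: P(j0.5) = 0.162162 - 0.027027j.
|P(j0.5)| = sqrt(Re² + Im²) = 0.1644.
20*log₁₀(0.1644) = -15.68 dB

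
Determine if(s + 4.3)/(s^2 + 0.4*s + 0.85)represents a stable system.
Denominator: s^2 + 0.4*s + 0.85. Poles: -0.2 + 0.9j, -0.2 - 0.9j. All Re(p)<0: Yes (stable)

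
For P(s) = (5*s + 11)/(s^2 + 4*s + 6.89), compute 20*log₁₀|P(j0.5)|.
Substitute s = j*0.5: P(j0.5) = 1.6228 - 0.11229j.
|P(j0.5)| = sqrt(Re² + Im²) = 1.627.
20*log₁₀(1.627) = 4.23 dB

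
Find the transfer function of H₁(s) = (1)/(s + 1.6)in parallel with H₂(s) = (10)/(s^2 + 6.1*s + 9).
Parallel: H = H₁ + H₂ = (n₁·d₂ + n₂·d₁)/(d₁·d₂).
n₁·d₂ = s^2 + 6.1*s + 9. n₂·d₁ = 10*s + 16. Sum = s^2 + 16.1*s + 25. d₁·d₂ = s^3 + 7.7*s^2 + 18.76*s + 14.4.
H(s) = (s^2 + 16.1*s + 25)/(s^3 + 7.7*s^2 + 18.76*s + 14.4)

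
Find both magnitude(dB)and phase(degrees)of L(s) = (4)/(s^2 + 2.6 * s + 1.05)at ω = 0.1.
Substitute s = j*0.1: L(j0.1) = 3.61991 - 0.904977j.
|L| = 20*log₁₀(sqrt(Re²+Im²)) = 11.44 dB.
∠L = atan2(Im, Re) = -14.04°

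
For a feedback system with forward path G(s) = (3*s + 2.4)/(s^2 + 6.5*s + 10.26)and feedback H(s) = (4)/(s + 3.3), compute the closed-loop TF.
Closed-loop T = G/(1+GH).
Numerator: G_num * H_den = 3*s^2 + 12.3*s + 7.92.
Denominator: G_den * H_den + G_num * H_num = (s^3 + 9.8*s^2 + 31.71*s + 33.858) + (12*s + 9.6) = s^3 + 9.8*s^2 + 43.71*s + 43.458.
T(s) = (3*s^2 + 12.3*s + 7.92)/(s^3 + 9.8*s^2 + 43.71*s + 43.458)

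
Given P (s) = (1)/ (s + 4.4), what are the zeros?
Numerator is a nonzero constant (1) → Zeros: none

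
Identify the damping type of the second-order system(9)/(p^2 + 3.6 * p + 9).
Standard form: ωn²/(p²+2ζωn·p+ωn²) gives ωn=3, ζ=0.6.
Underdamped (ζ = 0.6 < 1)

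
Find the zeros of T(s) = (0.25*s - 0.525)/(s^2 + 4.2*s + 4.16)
Set numerator = 0: 0.25*s - 0.525 = 0 → Zeros: 2.1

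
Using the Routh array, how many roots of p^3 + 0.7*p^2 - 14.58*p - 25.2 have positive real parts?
Routh array:
p^3: [1, -14.58]; p^2: [0.7, -25.2]; p^1: [21.42]; p^0: [-25.2]
First column: [1, 0.7, 21.42, -25.2]. Sign changes = RHP roots = 1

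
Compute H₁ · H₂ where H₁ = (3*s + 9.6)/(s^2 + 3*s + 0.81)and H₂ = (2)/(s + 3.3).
Series: H = H₁ · H₂ = (n₁·n₂)/(d₁·d₂).
Num: n₁·n₂ = 6*s + 19.2. Den: d₁·d₂ = s^3 + 6.3*s^2 + 10.71*s + 2.673.
H(s) = (6*s + 19.2)/(s^3 + 6.3*s^2 + 10.71*s + 2.673)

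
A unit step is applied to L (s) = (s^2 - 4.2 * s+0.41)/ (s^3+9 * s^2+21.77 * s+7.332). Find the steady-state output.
FVT: lim_{t→∞} y(t) = lim_{s→0} s*Y(s) where Y(s) = L(s)/s.
= lim_{s→0} L(s) = L(0) = num(0)/den(0) = 0.41/7.332 = 0.05592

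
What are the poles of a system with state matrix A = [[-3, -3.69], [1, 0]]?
Eigenvalues solve det(λI - A) = 0.
Characteristic polynomial: λ^2 + 3*λ + 3.69 = 0.
Roots: -1.5 + 1.2j, -1.5 - 1.2j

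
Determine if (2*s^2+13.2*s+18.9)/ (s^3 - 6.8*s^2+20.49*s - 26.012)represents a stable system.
Denominator: s^3 - 6.8*s^2 + 20.49*s - 26.012 = (s - 2.8)(s^2 - 4*s + 9.29). Poles: 2 + 2.3j, 2 - 2.3j, 2.8. All Re(p)<0: No (unstable)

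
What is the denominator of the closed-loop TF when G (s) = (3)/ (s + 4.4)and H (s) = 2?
Characteristic poly = G_den * H_den + G_num * H_num = (s + 4.4) + (6) = s + 10.4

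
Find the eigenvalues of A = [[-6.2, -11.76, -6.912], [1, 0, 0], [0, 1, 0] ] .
Eigenvalues solve det(λI - A) = 0.
Characteristic polynomial: λ^3 + 6.2*λ^2 + 11.76*λ + 6.912 = 0.
Factor: (λ + 1.2)(λ + 3.2)(λ + 1.8) = 0.
Roots: -1.2, -1.8, -3.2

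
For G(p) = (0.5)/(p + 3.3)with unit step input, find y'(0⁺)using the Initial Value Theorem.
IVT: y'(0⁺) = lim_{p→∞} p²·Y(p) = lim_{p→∞} p·G(p).
deg(num) = 0, deg(den) = 1, relative degree = 1, so p·G(p) → (leading num)/(leading den) = 0.5/1 = 0.5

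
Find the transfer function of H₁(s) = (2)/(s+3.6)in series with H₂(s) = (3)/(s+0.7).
Series: H = H₁ · H₂ = (n₁·n₂)/(d₁·d₂).
Num: n₁·n₂ = 6. Den: d₁·d₂ = s^2 + 4.3*s + 2.52.
H(s) = (6)/(s^2 + 4.3*s + 2.52)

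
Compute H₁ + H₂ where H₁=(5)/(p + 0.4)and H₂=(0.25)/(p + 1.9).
Parallel: H = H₁ + H₂ = (n₁·d₂ + n₂·d₁)/(d₁·d₂).
n₁·d₂ = 5*p + 9.5. n₂·d₁ = 0.25*p + 0.1. Sum = 5.25*p + 9.6. d₁·d₂ = p^2 + 2.3*p + 0.76.
H(p) = (5.25*p + 9.6)/(p^2 + 2.3*p + 0.76)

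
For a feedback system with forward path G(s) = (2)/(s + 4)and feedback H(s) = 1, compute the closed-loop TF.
Closed-loop T = G/(1+GH).
Numerator: G_num * H_den = 2.
Denominator: G_den * H_den + G_num * H_num = (s + 4) + (2) = s + 6.
T(s) = (2)/(s + 6)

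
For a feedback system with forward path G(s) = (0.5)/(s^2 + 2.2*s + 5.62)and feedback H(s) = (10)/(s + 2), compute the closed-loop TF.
Closed-loop T = G/(1+GH).
Numerator: G_num * H_den = 0.5*s + 1.
Denominator: G_den * H_den + G_num * H_num = (s^3 + 4.2*s^2 + 10.02*s + 11.24) + (5) = s^3 + 4.2*s^2 + 10.02*s + 16.24.
T(s) = (0.5*s + 1)/(s^3 + 4.2*s^2 + 10.02*s + 16.24)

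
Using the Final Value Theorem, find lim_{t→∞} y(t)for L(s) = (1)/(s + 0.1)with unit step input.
FVT: lim_{t→∞} y(t) = lim_{s→0} s*Y(s) where Y(s) = L(s)/s.
= lim_{s→0} L(s) = L(0) = num(0)/den(0) = 1/0.1 = 10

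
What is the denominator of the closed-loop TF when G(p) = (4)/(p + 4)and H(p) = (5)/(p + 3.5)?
Characteristic poly = G_den * H_den + G_num * H_num = (p^2 + 7.5*p + 14) + (20) = p^2 + 7.5*p + 34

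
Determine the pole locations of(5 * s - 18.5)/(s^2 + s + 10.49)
Set denominator = 0: s^2 + s + 10.49 = 0 → Poles: -0.5 + 3.2j, -0.5 - 3.2j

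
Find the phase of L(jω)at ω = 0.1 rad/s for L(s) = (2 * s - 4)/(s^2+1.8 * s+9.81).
Substitute s = j*0.1: L(j0.1) = -0.407651 + 0.0278956j.
∠L(j0.1) = atan2(Im, Re) = atan2(0.0278956, -0.407651) = 176.09°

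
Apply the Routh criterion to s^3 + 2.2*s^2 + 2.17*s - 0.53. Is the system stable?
Routh array:
s^3: [1, 2.17]; s^2: [2.2, -0.53]; s^1: [2.41091]; s^0: [-0.53]
First column: [1, 2.2, 2.41091, -0.53]. Sign changes = 1.
No, unstable (1 RHP root(s))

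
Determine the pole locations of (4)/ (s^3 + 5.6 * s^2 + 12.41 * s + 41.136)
Set denominator = 0: s^3 + 5.6*s^2 + 12.41*s + 41.136 = (s + 4.8)(s^2 + 0.8*s + 8.57) = 0 → Poles: -0.4 + 2.9j, -0.4 - 2.9j, -4.8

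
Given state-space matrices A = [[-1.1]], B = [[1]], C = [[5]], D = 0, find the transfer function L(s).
L(s) = C(sI - A)⁻¹B + D.
Characteristic polynomial det(sI - A) = s + 1.1.
Numerator from C·adj(sI-A)·B + D·det(sI-A) = 5.
L(s) = (5)/(s + 1.1)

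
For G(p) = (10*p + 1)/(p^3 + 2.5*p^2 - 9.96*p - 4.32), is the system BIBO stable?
Denominator: p^3 + 2.5*p^2 - 9.96*p - 4.32 = (p - 2.4)(p + 4.5)(p + 0.4). Poles: -0.4, -4.5, 2.4. All Re(p)<0: No (unstable)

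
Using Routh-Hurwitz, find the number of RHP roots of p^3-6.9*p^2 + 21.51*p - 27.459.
Routh array:
p^3: [1, 21.51]; p^2: [-6.9, -27.459]; p^1: [17.5304]; p^0: [-27.459]
First column: [1, -6.9, 17.5304, -27.459]. Sign changes = RHP roots = 3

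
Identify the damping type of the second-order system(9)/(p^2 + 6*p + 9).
Standard form: ωn²/(p²+2ζωn·p+ωn²) gives ωn=3, ζ=1.
Critically damped (ζ = 1)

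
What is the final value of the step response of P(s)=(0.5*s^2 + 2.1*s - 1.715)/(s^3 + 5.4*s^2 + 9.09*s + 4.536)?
FVT: lim_{t→∞} y(t) = lim_{s→0} s*Y(s) where Y(s) = P(s)/s.
= lim_{s→0} P(s) = P(0) = num(0)/den(0) = -1.715/4.536 = -0.3781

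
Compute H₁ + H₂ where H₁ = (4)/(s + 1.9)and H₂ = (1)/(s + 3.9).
Parallel: H = H₁ + H₂ = (n₁·d₂ + n₂·d₁)/(d₁·d₂).
n₁·d₂ = 4*s + 15.6. n₂·d₁ = s + 1.9. Sum = 5*s + 17.5. d₁·d₂ = s^2 + 5.8*s + 7.41.
H(s) = (5*s + 17.5)/(s^2 + 5.8*s + 7.41)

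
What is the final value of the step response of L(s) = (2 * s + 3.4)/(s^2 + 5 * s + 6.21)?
FVT: lim_{t→∞} y(t) = lim_{s→0} s*Y(s) where Y(s) = L(s)/s.
= lim_{s→0} L(s) = L(0) = num(0)/den(0) = 3.4/6.21 = 0.5475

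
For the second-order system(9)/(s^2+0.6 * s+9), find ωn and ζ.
Standard form: ωn²/(s²+2ζωn·s+ωn²).
const=9=ωn² → ωn=3, s coeff=0.6=2ζωn → ζ=0.1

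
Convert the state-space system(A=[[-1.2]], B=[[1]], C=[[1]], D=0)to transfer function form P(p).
P(p) = C(pI - A)⁻¹B + D.
Characteristic polynomial det(pI - A) = p + 1.2.
Numerator from C·adj(pI-A)·B + D·det(pI-A) = 1.
P(p) = (1)/(p + 1.2)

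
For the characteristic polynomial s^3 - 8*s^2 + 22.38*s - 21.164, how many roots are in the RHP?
s^3 - 8*s^2 + 22.38*s - 21.164 = (s - 2.2)(s^2 - 5.8*s + 9.62). Poles: 2.2, 2.9 + 1.1j, 2.9 - 1.1j. RHP poles (Re>0): 3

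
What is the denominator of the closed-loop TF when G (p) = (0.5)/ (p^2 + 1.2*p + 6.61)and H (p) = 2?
Characteristic poly = G_den * H_den + G_num * H_num = (p^2 + 1.2*p + 6.61) + (1) = p^2 + 1.2*p + 7.61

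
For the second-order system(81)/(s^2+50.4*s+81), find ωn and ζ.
Standard form: ωn²/(s²+2ζωn·s+ωn²).
const=81=ωn² → ωn=9, s coeff=50.4=2ζωn → ζ=2.8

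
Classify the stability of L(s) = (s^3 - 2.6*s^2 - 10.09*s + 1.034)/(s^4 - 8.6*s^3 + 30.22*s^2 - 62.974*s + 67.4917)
Denominator: s^4 - 8.6*s^3 + 30.22*s^2 - 62.974*s + 67.4917 = (s - 3.7)(s - 2.9)(s^2 - 2*s + 6.29). Poles: 1 + 2.3j, 1 - 2.3j, 2.9, 3.7. Unstable (4 pole(s) in RHP)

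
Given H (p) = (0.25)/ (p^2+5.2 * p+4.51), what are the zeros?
Numerator is a nonzero constant (0.25) → Zeros: none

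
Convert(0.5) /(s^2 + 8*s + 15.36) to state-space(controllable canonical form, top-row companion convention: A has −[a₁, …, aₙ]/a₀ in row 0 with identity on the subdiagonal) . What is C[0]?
Reachable canonical form: C = numerator coefficients (right-aligned, zero-padded to length n).
num = 0.5, C = [[0, 0.5]].
C[0] = 0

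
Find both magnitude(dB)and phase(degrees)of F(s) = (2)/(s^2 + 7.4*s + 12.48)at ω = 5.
Substitute s = j*5: F(j5) = -0.0164116 - 0.0485007j.
|F| = 20*log₁₀(sqrt(Re²+Im²)) = -25.81 dB.
∠F = atan2(Im, Re) = -108.69°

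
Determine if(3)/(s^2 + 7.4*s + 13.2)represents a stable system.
Denominator: s^2 + 7.4*s + 13.2 = (s + 4.4)(s + 3). Poles: -3, -4.4. All Re(p)<0: Yes (stable)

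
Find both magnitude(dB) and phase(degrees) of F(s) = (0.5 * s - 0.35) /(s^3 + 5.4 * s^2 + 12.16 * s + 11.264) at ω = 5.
Substitute s = j*5: F(j5) = -0.00603082 - 0.0170752j.
|F| = 20*log₁₀(sqrt(Re²+Im²)) = -34.84 dB.
∠F = atan2(Im, Re) = -109.45°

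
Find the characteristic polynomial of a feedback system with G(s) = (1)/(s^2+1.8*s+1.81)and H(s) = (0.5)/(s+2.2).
Characteristic poly = G_den * H_den + G_num * H_num = (s^3 + 4*s^2 + 5.77*s + 3.982) + (0.5) = s^3 + 4*s^2 + 5.77*s + 4.482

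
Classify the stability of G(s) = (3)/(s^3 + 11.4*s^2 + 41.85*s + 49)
Denominator: s^3 + 11.4*s^2 + 41.85*s + 49 = (s + 4.9)(s + 2.5)(s + 4). Poles: -2.5, -4, -4.9. Stable (all poles in LHP)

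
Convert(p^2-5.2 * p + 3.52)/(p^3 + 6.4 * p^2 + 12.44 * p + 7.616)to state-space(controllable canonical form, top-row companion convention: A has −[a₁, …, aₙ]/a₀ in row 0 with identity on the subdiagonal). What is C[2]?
Reachable canonical form: C = numerator coefficients (right-aligned, zero-padded to length n).
num = p^2 - 5.2*p + 3.52, C = [[1, -5.2, 3.52]].
C[2] = 3.52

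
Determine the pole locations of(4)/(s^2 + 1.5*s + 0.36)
Set denominator = 0: s^2 + 1.5*s + 0.36 = (s + 1.2)(s + 0.3) = 0 → Poles: -0.3, -1.2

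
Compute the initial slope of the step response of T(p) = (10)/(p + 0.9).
IVT: y'(0⁺) = lim_{p→∞} p²·Y(p) = lim_{p→∞} p·T(p).
deg(num) = 0, deg(den) = 1, relative degree = 1, so p·T(p) → (leading num)/(leading den) = 10/1 = 10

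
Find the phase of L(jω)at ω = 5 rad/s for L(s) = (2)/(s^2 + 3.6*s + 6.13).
Substitute s = j*5: L(j5) = -0.0554937 - 0.0529352j.
∠L(j5) = atan2(Im, Re) = atan2(-0.0529352, -0.0554937) = -136.35°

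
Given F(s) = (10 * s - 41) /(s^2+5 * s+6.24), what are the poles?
Set denominator = 0: s^2 + 5*s + 6.24 = (s + 2.6)(s + 2.4) = 0 → Poles: -2.4, -2.6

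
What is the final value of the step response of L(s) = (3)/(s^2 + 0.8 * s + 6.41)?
FVT: lim_{t→∞} y(t) = lim_{s→0} s*Y(s) where Y(s) = L(s)/s.
= lim_{s→0} L(s) = L(0) = num(0)/den(0) = 3/6.41 = 0.468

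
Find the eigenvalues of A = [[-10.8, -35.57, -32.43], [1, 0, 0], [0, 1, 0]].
Eigenvalues solve det(λI - A) = 0.
Characteristic polynomial: λ^3 + 10.8*λ^2 + 35.57*λ + 32.43 = 0.
Factor: (λ + 4.7)(λ + 4.6)(λ + 1.5) = 0.
Roots: -1.5, -4.6, -4.7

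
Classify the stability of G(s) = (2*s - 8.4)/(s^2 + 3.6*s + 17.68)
Denominator: s^2 + 3.6*s + 17.68. Poles: -1.8 + 3.8j, -1.8 - 3.8j. Stable (all poles in LHP)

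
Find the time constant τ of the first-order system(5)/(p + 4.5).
First-order system: τ = -1/pole. Pole = -4.5. τ = -1/(-4.5) = 0.2222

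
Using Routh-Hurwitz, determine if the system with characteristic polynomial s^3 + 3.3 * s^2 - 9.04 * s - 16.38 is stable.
Routh array:
s^3: [1, -9.04]; s^2: [3.3, -16.38]; s^1: [-4.07636]; s^0: [-16.38]
First column: [1, 3.3, -4.07636, -16.38]. Sign changes = 1.
No, unstable (1 RHP root(s))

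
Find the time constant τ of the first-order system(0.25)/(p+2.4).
First-order system: τ = -1/pole. Pole = -2.4. τ = -1/(-2.4) = 0.4167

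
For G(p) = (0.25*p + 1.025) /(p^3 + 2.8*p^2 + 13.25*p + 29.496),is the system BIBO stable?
Denominator: p^3 + 2.8*p^2 + 13.25*p + 29.496 = (p + 2.4)(p^2 + 0.4*p + 12.29). Poles: -0.2 + 3.5j, -0.2 - 3.5j, -2.4. All Re(p)<0: Yes (stable)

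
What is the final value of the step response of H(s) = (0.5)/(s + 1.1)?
FVT: lim_{t→∞} y(t) = lim_{s→0} s*Y(s) where Y(s) = H(s)/s.
= lim_{s→0} H(s) = H(0) = num(0)/den(0) = 0.5/1.1 = 0.4545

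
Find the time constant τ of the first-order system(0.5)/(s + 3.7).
First-order system: τ = -1/pole. Pole = -3.7. τ = -1/(-3.7) = 0.2703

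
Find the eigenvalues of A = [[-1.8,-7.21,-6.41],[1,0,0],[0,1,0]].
Eigenvalues solve det(λI - A) = 0.
Characteristic polynomial: λ^3 + 1.8*λ^2 + 7.21*λ + 6.41 = 0.
Factor: (λ + 1)(λ^2 + 0.8*λ + 6.41) = 0.
Roots: -0.4 + 2.5j, -0.4 - 2.5j, -1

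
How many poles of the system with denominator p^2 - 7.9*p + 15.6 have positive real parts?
p^2 - 7.9*p + 15.6 = (p - 3.9)(p - 4). Poles: 3.9, 4. RHP poles (Re>0): 2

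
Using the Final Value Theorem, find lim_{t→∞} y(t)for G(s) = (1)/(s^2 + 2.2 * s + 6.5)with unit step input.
FVT: lim_{t→∞} y(t) = lim_{s→0} s*Y(s) where Y(s) = G(s)/s.
= lim_{s→0} G(s) = G(0) = num(0)/den(0) = 1/6.5 = 0.1538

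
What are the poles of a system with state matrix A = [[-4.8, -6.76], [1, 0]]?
Eigenvalues solve det(λI - A) = 0.
Characteristic polynomial: λ^2 + 4.8*λ + 6.76 = 0.
Roots: -2.4 + 1j, -2.4 - 1j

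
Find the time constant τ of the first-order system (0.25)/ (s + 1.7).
First-order system: τ = -1/pole. Pole = -1.7. τ = -1/(-1.7) = 0.5882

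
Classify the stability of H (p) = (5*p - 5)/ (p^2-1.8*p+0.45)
Denominator: p^2 - 1.8*p + 0.45 = (p - 1.5)(p - 0.3). Poles: 0.3, 1.5. Unstable (2 pole(s) in RHP)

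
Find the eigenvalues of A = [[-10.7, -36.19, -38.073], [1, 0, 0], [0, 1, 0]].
Eigenvalues solve det(λI - A) = 0.
Characteristic polynomial: λ^3 + 10.7*λ^2 + 36.19*λ + 38.073 = 0.
Factor: (λ + 3.7)(λ + 2.1)(λ + 4.9) = 0.
Roots: -2.1, -3.7, -4.9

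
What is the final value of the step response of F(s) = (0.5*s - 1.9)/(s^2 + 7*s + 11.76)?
FVT: lim_{t→∞} y(t) = lim_{s→0} s*Y(s) where Y(s) = F(s)/s.
= lim_{s→0} F(s) = F(0) = num(0)/den(0) = -1.9/11.76 = -0.1616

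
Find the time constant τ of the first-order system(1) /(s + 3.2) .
First-order system: τ = -1/pole. Pole = -3.2. τ = -1/(-3.2) = 0.3125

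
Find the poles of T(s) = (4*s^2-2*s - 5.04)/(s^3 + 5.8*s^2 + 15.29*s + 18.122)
Set denominator = 0: s^3 + 5.8*s^2 + 15.29*s + 18.122 = (s + 2.6)(s^2 + 3.2*s + 6.97) = 0 → Poles: -1.6 + 2.1j, -1.6 - 2.1j, -2.6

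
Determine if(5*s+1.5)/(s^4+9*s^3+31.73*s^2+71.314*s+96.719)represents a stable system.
Denominator: s^4 + 9*s^3 + 31.73*s^2 + 71.314*s + 96.719 = (s + 3.5)(s + 4.1)(s^2 + 1.4*s + 6.74). Poles: -0.7 + 2.5j, -0.7 - 2.5j, -3.5, -4.1. All Re(p)<0: Yes (stable)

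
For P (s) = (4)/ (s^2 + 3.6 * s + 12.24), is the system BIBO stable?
Denominator: s^2 + 3.6*s + 12.24. Poles: -1.8 + 3j, -1.8 - 3j. All Re(p)<0: Yes (stable)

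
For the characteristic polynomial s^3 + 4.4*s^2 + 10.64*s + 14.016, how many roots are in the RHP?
s^3 + 4.4*s^2 + 10.64*s + 14.016 = (s + 2.4)(s^2 + 2*s + 5.84). Poles: -1 + 2.2j, -1 - 2.2j, -2.4. RHP poles (Re>0): 0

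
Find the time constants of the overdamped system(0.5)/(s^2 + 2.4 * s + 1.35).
Overdamped: real poles at -0.9, -1.5. τ = -1/pole → τ₁ = 1.111, τ₂ = 0.6667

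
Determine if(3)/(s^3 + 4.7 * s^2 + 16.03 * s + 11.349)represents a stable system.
Denominator: s^3 + 4.7*s^2 + 16.03*s + 11.349 = (s + 0.9)(s^2 + 3.8*s + 12.61). Poles: -0.9, -1.9 + 3j, -1.9 - 3j. All Re(p)<0: Yes (stable)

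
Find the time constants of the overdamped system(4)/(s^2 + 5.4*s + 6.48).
Overdamped: real poles at -1.8, -3.6. τ = -1/pole → τ₁ = 0.5556, τ₂ = 0.2778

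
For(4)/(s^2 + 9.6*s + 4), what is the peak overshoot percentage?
Standard form: ωn²/(s²+2ζωn·s+ωn²) → ωn = 2, ζ = 2.4.
ζ ≥ 1, so the response is non-oscillatory: peak overshoot = 0%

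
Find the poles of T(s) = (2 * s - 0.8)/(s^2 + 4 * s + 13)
Set denominator = 0: s^2 + 4*s + 13 = 0 → Poles: -2 + 3j, -2 - 3j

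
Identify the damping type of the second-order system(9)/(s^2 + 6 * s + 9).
Standard form: ωn²/(s²+2ζωn·s+ωn²) gives ωn=3, ζ=1.
Critically damped (ζ = 1)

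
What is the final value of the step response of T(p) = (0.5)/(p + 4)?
FVT: lim_{t→∞} y(t) = lim_{p→0} p*Y(p) where Y(p) = T(p)/p.
= lim_{p→0} T(p) = T(0) = num(0)/den(0) = 0.5/4 = 0.125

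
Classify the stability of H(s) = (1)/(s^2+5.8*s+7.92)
Denominator: s^2 + 5.8*s + 7.92 = (s + 3.6)(s + 2.2). Poles: -2.2, -3.6. Stable (all poles in LHP)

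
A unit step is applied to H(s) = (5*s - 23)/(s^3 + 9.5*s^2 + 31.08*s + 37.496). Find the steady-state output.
FVT: lim_{t→∞} y(t) = lim_{s→0} s*Y(s) where Y(s) = H(s)/s.
= lim_{s→0} H(s) = H(0) = num(0)/den(0) = -23/37.496 = -0.6134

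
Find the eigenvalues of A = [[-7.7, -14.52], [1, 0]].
Eigenvalues solve det(λI - A) = 0.
Characteristic polynomial: λ^2 + 7.7*λ + 14.52 = 0.
Factor: (λ + 3.3)(λ + 4.4) = 0.
Roots: -3.3, -4.4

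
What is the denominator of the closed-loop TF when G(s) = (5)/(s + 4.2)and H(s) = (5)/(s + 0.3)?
Characteristic poly = G_den * H_den + G_num * H_num = (s^2 + 4.5*s + 1.26) + (25) = s^2 + 4.5*s + 26.26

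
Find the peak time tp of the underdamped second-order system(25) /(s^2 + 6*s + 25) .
Standard form: ωn²/(s²+2ζωn·s+ωn²) → ωn = 5, ζ = 0.6.
ωd = ωn·√(1-ζ²) = 5·√(1-0.6²) = 4.
tp = π/ωd = π/4 = 0.7854 s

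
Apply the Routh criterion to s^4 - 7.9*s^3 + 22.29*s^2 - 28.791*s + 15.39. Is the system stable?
Routh array:
s^4: [1, 22.29, 15.39]; s^3: [-7.9, -28.791]; s^2: [18.6456, 15.39]; s^1: [-22.2704]; s^0: [15.39]
First column: [1, -7.9, 18.6456, -22.2704, 15.39]. Sign changes = 4.
No, unstable (4 RHP root(s))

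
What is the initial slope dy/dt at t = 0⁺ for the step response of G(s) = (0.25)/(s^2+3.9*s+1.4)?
IVT: y'(0⁺) = lim_{s→∞} s²·Y(s) = lim_{s→∞} s·G(s).
deg(num) = 0, deg(den) = 2, relative degree = 2 ≥ 2, so s·G(s) → 0. Initial slope = 0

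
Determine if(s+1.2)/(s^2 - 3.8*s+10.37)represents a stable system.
Denominator: s^2 - 3.8*s + 10.37. Poles: 1.9 + 2.6j, 1.9 - 2.6j. All Re(p)<0: No (unstable)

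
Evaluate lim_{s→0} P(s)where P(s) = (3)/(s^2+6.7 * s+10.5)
DC gain = P(0) = num(0)/den(0) = 3/10.5 = 0.2857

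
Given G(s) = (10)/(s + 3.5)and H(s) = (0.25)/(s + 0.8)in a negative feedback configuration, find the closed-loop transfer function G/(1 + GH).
Closed-loop T = G/(1+GH).
Numerator: G_num * H_den = 10*s + 8.
Denominator: G_den * H_den + G_num * H_num = (s^2 + 4.3*s + 2.8) + (2.5) = s^2 + 4.3*s + 5.3.
T(s) = (10*s + 8)/(s^2 + 4.3*s + 5.3)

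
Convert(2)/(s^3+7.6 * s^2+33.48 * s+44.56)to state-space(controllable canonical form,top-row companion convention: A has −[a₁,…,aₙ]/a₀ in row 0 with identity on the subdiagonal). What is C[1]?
Reachable canonical form: C = numerator coefficients (right-aligned, zero-padded to length n).
num = 2, C = [[0, 0, 2]].
C[1] = 0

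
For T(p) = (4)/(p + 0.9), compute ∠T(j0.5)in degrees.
Substitute p = j*0.5: T(j0.5) = 3.39623 - 1.88679j.
∠T(j0.5) = atan2(Im, Re) = atan2(-1.88679, 3.39623) = -29.05°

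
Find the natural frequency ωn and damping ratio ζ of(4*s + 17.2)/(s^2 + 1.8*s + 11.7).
Underdamped: complex pole -0.9 + 3.3j. ωn = |pole| = 3.421, ζ = -Re(pole)/ωn = 0.2631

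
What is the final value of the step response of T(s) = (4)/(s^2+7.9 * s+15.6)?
FVT: lim_{t→∞} y(t) = lim_{s→0} s*Y(s) where Y(s) = T(s)/s.
= lim_{s→0} T(s) = T(0) = num(0)/den(0) = 4/15.6 = 0.2564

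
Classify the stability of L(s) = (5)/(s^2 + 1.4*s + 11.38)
Denominator: s^2 + 1.4*s + 11.38. Poles: -0.7 + 3.3j, -0.7 - 3.3j. Stable (all poles in LHP)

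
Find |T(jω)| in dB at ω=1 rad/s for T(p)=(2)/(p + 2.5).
Substitute p = j*1: T(j1) = 0.689655 - 0.275862j.
|T(j1)| = sqrt(Re² + Im²) = 0.7428.
20*log₁₀(0.7428) = -2.58 dB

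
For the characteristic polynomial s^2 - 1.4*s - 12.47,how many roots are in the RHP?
s^2 - 1.4*s - 12.47 = (s - 4.3)(s + 2.9). Poles: -2.9, 4.3. RHP poles (Re>0): 1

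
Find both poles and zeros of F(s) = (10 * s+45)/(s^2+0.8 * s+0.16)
Set denominator = 0: s^2 + 0.8*s + 0.16 = (s + 0.4)(s + 0.4) = 0 → Poles: -0.4, -0.4
Set numerator = 0: 10*s + 45 = 0 → Zeros: -4.5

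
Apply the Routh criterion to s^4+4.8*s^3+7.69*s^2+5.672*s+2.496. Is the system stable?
Routh array:
s^4: [1, 7.69, 2.496]; s^3: [4.8, 5.672]; s^2: [6.50833, 2.496]; s^1: [3.83116]; s^0: [2.496]
First column: [1, 4.8, 6.50833, 3.83116, 2.496]. Sign changes = 0.
Yes, stable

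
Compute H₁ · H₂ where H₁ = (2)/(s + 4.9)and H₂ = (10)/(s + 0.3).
Series: H = H₁ · H₂ = (n₁·n₂)/(d₁·d₂).
Num: n₁·n₂ = 20. Den: d₁·d₂ = s^2 + 5.2*s + 1.47.
H(s) = (20)/(s^2 + 5.2*s + 1.47)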